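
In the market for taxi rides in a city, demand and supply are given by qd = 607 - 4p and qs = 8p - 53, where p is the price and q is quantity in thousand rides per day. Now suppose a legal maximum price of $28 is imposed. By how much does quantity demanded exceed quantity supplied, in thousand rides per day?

324

In a free market, 607 - 4p = 8p - 53 gives the equilibrium p* = 55, q* = 387.
Since 28 < 55, the ceiling is binding.
At p = 28: qd = 607 - 4·28 = 495 and qs = 8·28 - 53 = 171.
Shortage = qd - qs = 495 - 171 = 324.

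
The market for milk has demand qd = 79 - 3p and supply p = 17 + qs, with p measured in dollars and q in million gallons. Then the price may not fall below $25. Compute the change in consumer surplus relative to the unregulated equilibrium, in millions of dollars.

-5.5

Rearranging supply gives qs = p - 17. Without the control the market clears where 79 - 3p = p - 17, i.e. p* = 24 and q* = 7.
Because the floor (25) lies above the market-clearing price, it is binding.
At p = 25: qd = 79 - 3·25 = 4 and qs = 25 - 17 = 8.
Consumer surplus without the control is ½ · (79/3 - 24) · 7 = 49/6.
With the floor, consumers buy 4 units at 25, so CS = ½ · (79/3 - 25) · 4 = 8/3.
Change in consumer surplus = 8/3 - 49/6 = -5.5.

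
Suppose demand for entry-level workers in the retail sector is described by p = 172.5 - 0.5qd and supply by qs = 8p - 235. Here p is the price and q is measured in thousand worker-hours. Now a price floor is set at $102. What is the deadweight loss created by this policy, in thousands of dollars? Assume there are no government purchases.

2420

Rearranging demand gives qd = 345 - 2p. Setting quantity demanded equal to quantity supplied, 345 - 2p = 8p - 235, gives p* = 58 and q* = 229.
Because the floor (102) lies above the market-clearing price, it is binding.
At p = 102: qd = 345 - 2·102 = 141 and qs = 8·102 - 235 = 581.
Quantity traded falls to 141. At q = 141 the demand price is (345 - 141)/2 = 102 and the supply price is (235 + 141)/8 = 47.
Deadweight loss = ½ · (102 - 47) · (229 - 141) = ½ · 55 · 88 = 2420.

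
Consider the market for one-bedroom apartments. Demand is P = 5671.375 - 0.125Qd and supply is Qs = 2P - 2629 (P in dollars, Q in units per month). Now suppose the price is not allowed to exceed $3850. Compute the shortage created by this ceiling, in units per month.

Rearranging demand gives Qd = 45371 - 8P. In a free market, 45371 - 8P = 2P - 2629 gives the equilibrium P* = 4800, Q* = 6971.
Because the ceiling (3850) lies below the market-clearing price, it is binding.
At P = 3850: Qd = 45371 - 8·3850 = 14571 and Qs = 2·3850 - 2629 = 5071.
Shortage = Qd - Qs = 14571 - 5071 = 9500.

9500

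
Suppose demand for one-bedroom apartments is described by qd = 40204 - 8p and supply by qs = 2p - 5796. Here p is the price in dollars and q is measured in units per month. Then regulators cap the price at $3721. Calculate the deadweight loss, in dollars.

965801.25

Without the control the market clears where 40204 - 8p = 2p - 5796, i.e. p* = 4600 and q* = 3404.
The ceiling of 3721 is below the equilibrium price 4600, so it binds.
At p = 3721: qd = 40204 - 8·3721 = 10436 and qs = 2·3721 - 5796 = 1646.
Quantity traded falls to 1646. At q = 1646 the demand price is (40204 - 1646)/8 = 4819.75 and the supply price is (5796 + 1646)/2 = 3721.
Deadweight loss = ½ · (4819.75 - 3721) · (3404 - 1646) = ½ · 1098.75 · 1758 = 965801.25.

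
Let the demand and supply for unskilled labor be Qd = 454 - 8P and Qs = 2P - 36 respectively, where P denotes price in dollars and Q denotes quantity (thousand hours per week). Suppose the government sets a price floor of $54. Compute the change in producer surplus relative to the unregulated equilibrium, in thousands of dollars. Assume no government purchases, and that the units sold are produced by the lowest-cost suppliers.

-290

Without the control the market clears where 454 - 8P = 2P - 36, i.e. P* = 49 and Q* = 62.
Since 54 > 49, the floor is binding.
At P = 54: Qd = 454 - 8·54 = 22 and Qs = 2·54 - 36 = 72.
Producer surplus without the control is ½ · (49 - 18) · 62 = 961.
With the floor, 22 units are sold at 54. The supply price at Q = 22 is 29, so PS = ½ · [(54 - 18) + (54 - 29)] · 22 = 671.
Change in producer surplus = 671 - 961 = -290.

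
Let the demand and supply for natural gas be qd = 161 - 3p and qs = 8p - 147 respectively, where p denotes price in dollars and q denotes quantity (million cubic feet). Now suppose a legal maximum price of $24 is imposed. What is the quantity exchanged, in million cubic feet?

45

Without the control the market clears where 161 - 3p = 8p - 147, i.e. p* = 28 and q* = 77.
Since 24 < 28, the ceiling is binding.
At p = 24: qd = 161 - 3·24 = 89 and qs = 8·24 - 147 = 45.
The quantity actually transacted is the short side, supply: 45.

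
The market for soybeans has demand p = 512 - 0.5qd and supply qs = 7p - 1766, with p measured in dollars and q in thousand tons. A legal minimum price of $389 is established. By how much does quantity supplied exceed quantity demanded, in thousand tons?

711

Rearranging demand gives qd = 1024 - 2p. Without the control the market clears where 1024 - 2p = 7p - 1766, i.e. p* = 310 and q* = 404.
Since 389 > 310, the floor is binding.
At p = 389: qd = 1024 - 2·389 = 246 and qs = 7·389 - 1766 = 957.
Surplus = qs - qd = 957 - 246 = 711.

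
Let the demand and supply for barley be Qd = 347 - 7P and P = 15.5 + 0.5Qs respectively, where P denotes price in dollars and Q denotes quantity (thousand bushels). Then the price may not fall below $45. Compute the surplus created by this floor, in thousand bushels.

27

Rearranging supply gives Qs = 2P - 31. Without the control the market clears where 347 - 7P = 2P - 31, i.e. P* = 42 and Q* = 53.
Since 45 > 42, the floor is binding.
At P = 45: Qd = 347 - 7·45 = 32 and Qs = 2·45 - 31 = 59.
Surplus = Qs - Qd = 59 - 32 = 27.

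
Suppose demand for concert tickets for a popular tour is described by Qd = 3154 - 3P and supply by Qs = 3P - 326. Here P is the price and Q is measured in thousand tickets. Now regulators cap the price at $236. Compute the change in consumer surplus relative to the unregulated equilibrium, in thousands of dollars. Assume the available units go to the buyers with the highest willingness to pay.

In a free market, 3154 - 3P = 3P - 326 gives the equilibrium P* = 580, Q* = 1414.
Since 236 < 580, the ceiling is binding.
At P = 236: Qd = 3154 - 3·236 = 2446 and Qs = 3·236 - 326 = 382.
Consumer surplus without the control is ½ · (3154/3 - 580) · 1414 = 999698/3.
With the ceiling, 382 units are sold at 236 (assume they go to the highest-value buyers). The demand price at Q = 382 is 924, so CS = ½ · [(3154/3 - 236) + (924 - 236)] · 382 = 861410/3.
Change in consumer surplus = 861410/3 - 999698/3 = -46096.

-46096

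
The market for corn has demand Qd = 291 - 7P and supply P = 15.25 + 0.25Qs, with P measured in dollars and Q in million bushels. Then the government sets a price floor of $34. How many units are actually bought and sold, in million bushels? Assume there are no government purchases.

53

Rearranging supply gives Qs = 4P - 61. Setting quantity demanded equal to quantity supplied, 291 - 7P = 4P - 61, gives P* = 32 and Q* = 67.
Since 34 > 32, the floor is binding.
At P = 34: Qd = 291 - 7·34 = 53 and Qs = 4·34 - 61 = 75.
The quantity actually transacted is the short side, demand: 53.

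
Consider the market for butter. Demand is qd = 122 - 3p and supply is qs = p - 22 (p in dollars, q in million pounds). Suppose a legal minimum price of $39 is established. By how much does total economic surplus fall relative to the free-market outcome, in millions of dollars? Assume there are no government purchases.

Setting quantity demanded equal to quantity supplied, 122 - 3p = p - 22, gives p* = 36 and q* = 14.
The floor of 39 is above the equilibrium price 36, so it binds.
At p = 39: qd = 122 - 3·39 = 5 and qs = 39 - 22 = 17.
Quantity traded falls to 5. At q = 5 the demand price is (122 - 5)/3 = 39 and the supply price is 22 + 5 = 27.
Deadweight loss = ½ · (39 - 27) · (14 - 5) = ½ · 12 · 9 = 54.

54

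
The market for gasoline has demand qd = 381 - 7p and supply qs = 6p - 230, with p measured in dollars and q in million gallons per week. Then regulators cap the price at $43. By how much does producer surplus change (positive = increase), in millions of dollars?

-160

Equilibrium: 381 - 7p = 6p - 230, so 611 = 13p and p* = 47, q* = 52.
Because the ceiling (43) lies below the market-clearing price, it is binding.
At p = 43: qd = 381 - 7·43 = 80 and qs = 6·43 - 230 = 28.
Producer surplus without the control is ½ · (47 - 115/3) · 52 = 676/3.
With the ceiling, producers sell 28 units at 43, so PS = ½ · (43 - 115/3) · 28 = 196/3.
Change in producer surplus = 196/3 - 676/3 = -160.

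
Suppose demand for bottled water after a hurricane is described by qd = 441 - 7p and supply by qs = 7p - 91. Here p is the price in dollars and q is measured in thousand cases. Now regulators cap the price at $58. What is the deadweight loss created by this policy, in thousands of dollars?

Equilibrium: 441 - 7p = 7p - 91, so 532 = 14p and p* = 38, q* = 175.
Since 58 is above p* = 38, the ceiling does not bind and the free-market outcome prevails.
Since the control does not bind, no trades are prevented and deadweight loss is zero.

0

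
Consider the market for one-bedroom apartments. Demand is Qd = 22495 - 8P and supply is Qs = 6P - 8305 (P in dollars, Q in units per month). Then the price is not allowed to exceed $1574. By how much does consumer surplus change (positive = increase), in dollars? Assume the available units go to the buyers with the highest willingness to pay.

Without the control the market clears where 22495 - 8P = 6P - 8305, i.e. P* = 2200 and Q* = 4895.
Since 1574 < 2200, the ceiling is binding.
At P = 1574: Qd = 22495 - 8·1574 = 9903 and Qs = 6·1574 - 8305 = 1139.
Consumer surplus without the control is ½ · (2811.875 - 2200) · 4895 = 1497564.0625.
With the ceiling, 1139 units are sold at 1574 (assume they go to the highest-value buyers). The demand price at Q = 1139 is 2669.5, so CS = ½ · [(2811.875 - 1574) + (2669.5 - 1574)] · 1139 = 1328857.0625.
Change in consumer surplus = 1328857.0625 - 1497564.0625 = -168707.

-168707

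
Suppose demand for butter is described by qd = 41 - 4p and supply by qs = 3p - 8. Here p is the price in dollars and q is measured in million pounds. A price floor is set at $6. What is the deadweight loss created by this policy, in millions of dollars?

Setting quantity demanded equal to quantity supplied, 41 - 4p = 3p - 8, gives p* = 7 and q* = 13.
The floor of 6 is below the equilibrium price 7, so it is not binding; the market clears at p* = 7, q* = 13.
Since the control does not bind, no trades are prevented and deadweight loss is zero.

0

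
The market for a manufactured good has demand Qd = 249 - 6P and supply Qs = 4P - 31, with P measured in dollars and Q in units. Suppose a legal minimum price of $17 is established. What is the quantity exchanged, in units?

81

Equilibrium: 249 - 6P = 4P - 31, so 280 = 10P and P* = 28, Q* = 81.
Since 17 is below P* = 28, the floor does not bind and the free-market outcome prevails.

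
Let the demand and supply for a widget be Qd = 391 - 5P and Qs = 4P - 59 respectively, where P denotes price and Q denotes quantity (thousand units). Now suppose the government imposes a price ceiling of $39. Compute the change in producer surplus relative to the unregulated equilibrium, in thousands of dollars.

-1309

Equilibrium: 391 - 5P = 4P - 59, so 450 = 9P and P* = 50, Q* = 141.
Since 39 < 50, the ceiling is binding.
At P = 39: Qd = 391 - 5·39 = 196 and Qs = 4·39 - 59 = 97.
Producer surplus without the control is ½ · (50 - 14.75) · 141 = 2485.125.
With the ceiling, producers sell 97 units at 39, so PS = ½ · (39 - 14.75) · 97 = 1176.125.
Change in producer surplus = 1176.125 - 2485.125 = -1309.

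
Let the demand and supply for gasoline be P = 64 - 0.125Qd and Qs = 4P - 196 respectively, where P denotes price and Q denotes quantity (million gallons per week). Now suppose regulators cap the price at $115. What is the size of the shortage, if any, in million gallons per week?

0

Rearranging demand gives Qd = 512 - 8P. Without the control the market clears where 512 - 8P = 4P - 196, i.e. P* = 59 and Q* = 40.
The ceiling of 115 is above the equilibrium price 59, so it is not binding; the market clears at P* = 59, Q* = 40.
Since the control does not bind, there is no shortage.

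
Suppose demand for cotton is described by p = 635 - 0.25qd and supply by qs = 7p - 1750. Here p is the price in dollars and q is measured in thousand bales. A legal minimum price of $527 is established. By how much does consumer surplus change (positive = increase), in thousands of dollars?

Rearranging demand gives qd = 2540 - 4p. Setting quantity demanded equal to quantity supplied, 2540 - 4p = 7p - 1750, gives p* = 390 and q* = 980.
The floor of 527 is above the equilibrium price 390, so it binds.
At p = 527: qd = 2540 - 4·527 = 432 and qs = 7·527 - 1750 = 1939.
Consumer surplus without the control is ½ · (635 - 390) · 980 = 120050.
With the floor, consumers buy 432 units at 527, so CS = ½ · (635 - 527) · 432 = 23328.
Change in consumer surplus = 23328 - 120050 = -96722.

-96722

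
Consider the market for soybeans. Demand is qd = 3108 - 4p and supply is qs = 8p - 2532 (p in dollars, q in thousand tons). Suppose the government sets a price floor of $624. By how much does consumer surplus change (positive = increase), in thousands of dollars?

In a free market, 3108 - 4p = 8p - 2532 gives the equilibrium p* = 470, q* = 1228.
The floor of 624 is above the equilibrium price 470, so it binds.
At p = 624: qd = 3108 - 4·624 = 612 and qs = 8·624 - 2532 = 2460.
Consumer surplus without the control is ½ · (777 - 470) · 1228 = 188498.
With the floor, consumers buy 612 units at 624, so CS = ½ · (777 - 624) · 612 = 46818.
Change in consumer surplus = 46818 - 188498 = -141680.

-141680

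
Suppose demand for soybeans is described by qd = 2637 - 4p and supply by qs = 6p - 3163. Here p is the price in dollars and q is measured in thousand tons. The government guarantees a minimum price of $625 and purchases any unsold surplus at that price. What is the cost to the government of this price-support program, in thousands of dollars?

281250

In a free market, 2637 - 4p = 6p - 3163 gives the equilibrium p* = 580, q* = 317.
Because the floor (625) lies above the market-clearing price, it is binding.
At p = 625: qd = 2637 - 4·625 = 137 and qs = 6·625 - 3163 = 587.
Surplus = qs - qd = 450.
Government expenditure = surplus × support price = 450 × 625 = 281250.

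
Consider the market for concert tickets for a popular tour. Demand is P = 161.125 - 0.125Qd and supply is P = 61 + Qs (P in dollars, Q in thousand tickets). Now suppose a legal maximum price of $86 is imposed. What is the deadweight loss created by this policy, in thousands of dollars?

Rearranging demand gives Qd = 1289 - 8P; rearranging supply gives Qs = P - 61. Setting quantity demanded equal to quantity supplied, 1289 - 8P = P - 61, gives P* = 150 and Q* = 89.
Because the ceiling (86) lies below the market-clearing price, it is binding.
At P = 86: Qd = 1289 - 8·86 = 601 and Qs = 86 - 61 = 25.
Quantity traded falls to 25. At Q = 25 the demand price is (1289 - 25)/8 = 158 and the supply price is 61 + 25 = 86.
Deadweight loss = ½ · (158 - 86) · (89 - 25) = ½ · 72 · 64 = 2304.

2304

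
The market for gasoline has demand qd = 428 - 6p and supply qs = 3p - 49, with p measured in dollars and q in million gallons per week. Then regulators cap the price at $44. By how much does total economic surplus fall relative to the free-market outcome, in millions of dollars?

Without the control the market clears where 428 - 6p = 3p - 49, i.e. p* = 53 and q* = 110.
Because the ceiling (44) lies below the market-clearing price, it is binding.
At p = 44: qd = 428 - 6·44 = 164 and qs = 3·44 - 49 = 83.
Quantity traded falls to 83. At q = 83 the demand price is (428 - 83)/6 = 57.5 and the supply price is (49 + 83)/3 = 44.
Deadweight loss = ½ · (57.5 - 44) · (110 - 83) = ½ · 13.5 · 27 = 182.25.

182.25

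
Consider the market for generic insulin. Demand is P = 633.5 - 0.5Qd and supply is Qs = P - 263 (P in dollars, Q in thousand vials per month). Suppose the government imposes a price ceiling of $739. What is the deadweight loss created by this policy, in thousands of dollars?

0

Rearranging demand gives Qd = 1267 - 2P. Equilibrium: 1267 - 2P = P - 263, so 1530 = 3P and P* = 510, Q* = 247.
Since 739 is above P* = 510, the ceiling does not bind and the free-market outcome prevails.
Since the control does not bind, no trades are prevented and deadweight loss is zero.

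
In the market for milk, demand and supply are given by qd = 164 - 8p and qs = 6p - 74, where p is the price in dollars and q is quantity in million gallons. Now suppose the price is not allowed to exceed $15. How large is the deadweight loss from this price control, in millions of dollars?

Without the control the market clears where 164 - 8p = 6p - 74, i.e. p* = 17 and q* = 28.
Because the ceiling (15) lies below the market-clearing price, it is binding.
At p = 15: qd = 164 - 8·15 = 44 and qs = 6·15 - 74 = 16.
Quantity traded falls to 16. At q = 16 the demand price is (164 - 16)/8 = 18.5 and the supply price is (74 + 16)/6 = 15.
Deadweight loss = ½ · (18.5 - 15) · (28 - 16) = ½ · 3.5 · 12 = 21.

21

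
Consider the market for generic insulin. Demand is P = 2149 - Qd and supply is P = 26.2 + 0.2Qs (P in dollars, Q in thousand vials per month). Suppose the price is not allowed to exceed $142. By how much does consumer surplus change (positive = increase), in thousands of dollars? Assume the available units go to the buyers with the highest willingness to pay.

Rearranging demand gives Qd = 2149 - P; rearranging supply gives Qs = 5P - 131. Setting quantity demanded equal to quantity supplied, 2149 - P = 5P - 131, gives P* = 380 and Q* = 1769.
Since 142 < 380, the ceiling is binding.
At P = 142: Qd = 2149 - 142 = 2007 and Qs = 5·142 - 131 = 579.
Consumer surplus without the control is ½ · (2149 - 380) · 1769 = 1564680.5.
With the ceiling, 579 units are sold at 142 (assume they go to the highest-value buyers). The demand price at Q = 579 is 1570, so CS = ½ · [(2149 - 142) + (1570 - 142)] · 579 = 994432.5.
Change in consumer surplus = 994432.5 - 1564680.5 = -570248.

-570248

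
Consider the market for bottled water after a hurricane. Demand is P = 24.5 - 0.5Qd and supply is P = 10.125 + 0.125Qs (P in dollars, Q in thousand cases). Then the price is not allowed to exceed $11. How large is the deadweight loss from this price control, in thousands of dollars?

Rearranging demand gives Qd = 49 - 2P; rearranging supply gives Qs = 8P - 81. Without the control the market clears where 49 - 2P = 8P - 81, i.e. P* = 13 and Q* = 23.
The ceiling of 11 is below the equilibrium price 13, so it binds.
At P = 11: Qd = 49 - 2·11 = 27 and Qs = 8·11 - 81 = 7.
Quantity traded falls to 7. At Q = 7 the demand price is (49 - 7)/2 = 21 and the supply price is (81 + 7)/8 = 11.
Deadweight loss = ½ · (21 - 11) · (23 - 7) = ½ · 10 · 16 = 80.

80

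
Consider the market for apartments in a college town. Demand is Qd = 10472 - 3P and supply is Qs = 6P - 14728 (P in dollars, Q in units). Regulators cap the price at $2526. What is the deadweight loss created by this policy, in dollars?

Equilibrium: 10472 - 3P = 6P - 14728, so 25200 = 9P and P* = 2800, Q* = 2072.
Because the ceiling (2526) lies below the market-clearing price, it is binding.
At P = 2526: Qd = 10472 - 3·2526 = 2894 and Qs = 6·2526 - 14728 = 428.
Quantity traded falls to 428. At Q = 428 the demand price is (10472 - 428)/3 = 3348 and the supply price is (14728 + 428)/6 = 2526.
Deadweight loss = ½ · (3348 - 2526) · (2072 - 428) = ½ · 822 · 1644 = 675684.

675684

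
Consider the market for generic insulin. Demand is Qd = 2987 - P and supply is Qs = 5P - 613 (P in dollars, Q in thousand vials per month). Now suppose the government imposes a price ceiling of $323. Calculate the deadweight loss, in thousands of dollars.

Setting quantity demanded equal to quantity supplied, 2987 - P = 5P - 613, gives P* = 600 and Q* = 2387.
Since 323 < 600, the ceiling is binding.
At P = 323: Qd = 2987 - 323 = 2664 and Qs = 5·323 - 613 = 1002.
Quantity traded falls to 1002. At Q = 1002 the demand price is 2987 - 1002 = 1985 and the supply price is (613 + 1002)/5 = 323.
Deadweight loss = ½ · (1985 - 323) · (2387 - 1002) = ½ · 1662 · 1385 = 1150935.

1150935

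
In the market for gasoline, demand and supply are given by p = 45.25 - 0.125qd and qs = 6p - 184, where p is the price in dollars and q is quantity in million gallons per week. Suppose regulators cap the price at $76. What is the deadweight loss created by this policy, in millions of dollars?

Rearranging demand gives qd = 362 - 8p. In a free market, 362 - 8p = 6p - 184 gives the equilibrium p* = 39, q* = 50.
The ceiling of 76 is above the equilibrium price 39, so it is not binding; the market clears at p* = 39, q* = 50.
Since the control does not bind, no trades are prevented and deadweight loss is zero.

0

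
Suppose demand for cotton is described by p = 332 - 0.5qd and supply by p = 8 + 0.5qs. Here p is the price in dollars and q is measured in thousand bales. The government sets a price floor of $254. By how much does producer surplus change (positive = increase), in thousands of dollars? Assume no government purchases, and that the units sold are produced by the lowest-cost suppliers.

Rearranging demand gives qd = 664 - 2p; rearranging supply gives qs = 2p - 16. Without the control the market clears where 664 - 2p = 2p - 16, i.e. p* = 170 and q* = 324.
Because the floor (254) lies above the market-clearing price, it is binding.
At p = 254: qd = 664 - 2·254 = 156 and qs = 2·254 - 16 = 492.
Producer surplus without the control is ½ · (170 - 8) · 324 = 26244.
With the floor, 156 units are sold at 254. The supply price at q = 156 is 86, so PS = ½ · [(254 - 8) + (254 - 86)] · 156 = 32292.
Change in producer surplus = 32292 - 26244 = 6048.

6048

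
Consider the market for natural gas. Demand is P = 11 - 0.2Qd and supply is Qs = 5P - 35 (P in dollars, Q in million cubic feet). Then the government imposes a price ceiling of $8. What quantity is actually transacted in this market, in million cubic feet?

5

Rearranging demand gives Qd = 55 - 5P. Equilibrium: 55 - 5P = 5P - 35, so 90 = 10P and P* = 9, Q* = 10.
Since 8 < 9, the ceiling is binding.
At P = 8: Qd = 55 - 5·8 = 15 and Qs = 5·8 - 35 = 5.
The quantity actually transacted is the short side, supply: 5.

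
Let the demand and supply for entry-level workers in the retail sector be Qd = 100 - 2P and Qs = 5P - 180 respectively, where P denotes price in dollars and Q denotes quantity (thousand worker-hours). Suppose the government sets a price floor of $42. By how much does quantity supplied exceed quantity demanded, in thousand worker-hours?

14

Equilibrium: 100 - 2P = 5P - 180, so 280 = 7P and P* = 40, Q* = 20.
The floor of 42 is above the equilibrium price 40, so it binds.
At P = 42: Qd = 100 - 2·42 = 16 and Qs = 5·42 - 180 = 30.
Surplus = Qs - Qd = 30 - 16 = 14.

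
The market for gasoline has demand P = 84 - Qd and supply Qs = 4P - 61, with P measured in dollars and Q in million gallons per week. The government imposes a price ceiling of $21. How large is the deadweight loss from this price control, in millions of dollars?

640

Rearranging demand gives Qd = 84 - P. In a free market, 84 - P = 4P - 61 gives the equilibrium P* = 29, Q* = 55.
The ceiling of 21 is below the equilibrium price 29, so it binds.
At P = 21: Qd = 84 - 21 = 63 and Qs = 4·21 - 61 = 23.
Quantity traded falls to 23. At Q = 23 the demand price is 84 - 23 = 61 and the supply price is (61 + 23)/4 = 21.
Deadweight loss = ½ · (61 - 21) · (55 - 23) = ½ · 40 · 32 = 640.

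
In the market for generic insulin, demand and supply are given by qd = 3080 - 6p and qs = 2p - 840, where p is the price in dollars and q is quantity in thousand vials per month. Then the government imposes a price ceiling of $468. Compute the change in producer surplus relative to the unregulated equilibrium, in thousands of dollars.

-2596

Without the control the market clears where 3080 - 6p = 2p - 840, i.e. p* = 490 and q* = 140.
Since 468 < 490, the ceiling is binding.
At p = 468: qd = 3080 - 6·468 = 272 and qs = 2·468 - 840 = 96.
Producer surplus without the control is ½ · (490 - 420) · 140 = 4900.
With the ceiling, producers sell 96 units at 468, so PS = ½ · (468 - 420) · 96 = 2304.
Change in producer surplus = 2304 - 4900 = -2596.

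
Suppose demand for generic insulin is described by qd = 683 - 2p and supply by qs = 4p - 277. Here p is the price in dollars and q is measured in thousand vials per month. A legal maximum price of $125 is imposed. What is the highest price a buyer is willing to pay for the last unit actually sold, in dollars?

In a free market, 683 - 2p = 4p - 277 gives the equilibrium p* = 160, q* = 363.
Because the ceiling (125) lies below the market-clearing price, it is binding.
At p = 125: qd = 683 - 2·125 = 433 and qs = 4·125 - 277 = 223.
Only 223 units reach the market. On the demand curve, the marginal buyer's willingness to pay at q = 223 is (683 - 223)/2 = 230.

230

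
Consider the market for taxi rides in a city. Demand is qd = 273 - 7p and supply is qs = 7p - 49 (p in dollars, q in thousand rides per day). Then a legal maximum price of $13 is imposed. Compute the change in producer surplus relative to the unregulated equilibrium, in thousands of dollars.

Without the control the market clears where 273 - 7p = 7p - 49, i.e. p* = 23 and q* = 112.
Since 13 < 23, the ceiling is binding.
At p = 13: qd = 273 - 7·13 = 182 and qs = 7·13 - 49 = 42.
Producer surplus without the control is ½ · (23 - 7) · 112 = 896.
With the ceiling, producers sell 42 units at 13, so PS = ½ · (13 - 7) · 42 = 126.
Change in producer surplus = 126 - 896 = -770.

-770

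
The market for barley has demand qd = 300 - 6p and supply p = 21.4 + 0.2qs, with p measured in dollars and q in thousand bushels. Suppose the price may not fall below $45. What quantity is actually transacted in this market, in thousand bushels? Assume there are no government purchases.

30

Rearranging supply gives qs = 5p - 107. Setting quantity demanded equal to quantity supplied, 300 - 6p = 5p - 107, gives p* = 37 and q* = 78.
Since 45 > 37, the floor is binding.
At p = 45: qd = 300 - 6·45 = 30 and qs = 5·45 - 107 = 118.
The quantity actually transacted is the short side, demand: 30.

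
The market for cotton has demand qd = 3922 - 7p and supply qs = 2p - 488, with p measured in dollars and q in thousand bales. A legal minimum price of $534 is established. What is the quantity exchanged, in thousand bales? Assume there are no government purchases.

Without the control the market clears where 3922 - 7p = 2p - 488, i.e. p* = 490 and q* = 492.
The floor of 534 is above the equilibrium price 490, so it binds.
At p = 534: qd = 3922 - 7·534 = 184 and qs = 2·534 - 488 = 580.
The quantity actually transacted is the short side, demand: 184.

184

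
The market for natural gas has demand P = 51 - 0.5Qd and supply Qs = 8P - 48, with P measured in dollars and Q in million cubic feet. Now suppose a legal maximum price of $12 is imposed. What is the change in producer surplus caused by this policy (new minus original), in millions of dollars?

Rearranging demand gives Qd = 102 - 2P. In a free market, 102 - 2P = 8P - 48 gives the equilibrium P* = 15, Q* = 72.
Because the ceiling (12) lies below the market-clearing price, it is binding.
At P = 12: Qd = 102 - 2·12 = 78 and Qs = 8·12 - 48 = 48.
Producer surplus without the control is ½ · (15 - 6) · 72 = 324.
With the ceiling, producers sell 48 units at 12, so PS = ½ · (12 - 6) · 48 = 144.
Change in producer surplus = 144 - 324 = -180.

-180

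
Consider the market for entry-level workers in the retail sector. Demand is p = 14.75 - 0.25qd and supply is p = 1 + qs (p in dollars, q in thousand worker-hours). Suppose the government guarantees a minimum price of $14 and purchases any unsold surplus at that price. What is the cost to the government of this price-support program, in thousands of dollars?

140

Rearranging demand gives qd = 59 - 4p; rearranging supply gives qs = p - 1. Equilibrium: 59 - 4p = p - 1, so 60 = 5p and p* = 12, q* = 11.
Because the floor (14) lies above the market-clearing price, it is binding.
At p = 14: qd = 59 - 4·14 = 3 and qs = 14 - 1 = 13.
Surplus = qs - qd = 10.
Government expenditure = surplus × support price = 10 × 14 = 140.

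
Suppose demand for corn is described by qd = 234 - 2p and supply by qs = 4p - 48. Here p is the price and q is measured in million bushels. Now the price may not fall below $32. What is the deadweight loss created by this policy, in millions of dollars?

0

In a free market, 234 - 2p = 4p - 48 gives the equilibrium p* = 47, q* = 140.
The floor of 32 is below the equilibrium price 47, so it is not binding; the market clears at p* = 47, q* = 140.
Since the control does not bind, no trades are prevented and deadweight loss is zero.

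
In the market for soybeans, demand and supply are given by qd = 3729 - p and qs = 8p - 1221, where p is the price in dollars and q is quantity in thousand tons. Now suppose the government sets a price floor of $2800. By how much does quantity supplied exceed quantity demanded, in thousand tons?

20250

Equilibrium: 3729 - p = 8p - 1221, so 4950 = 9p and p* = 550, q* = 3179.
Because the floor (2800) lies above the market-clearing price, it is binding.
At p = 2800: qd = 3729 - 2800 = 929 and qs = 8·2800 - 1221 = 21179.
Surplus = qs - qd = 21179 - 929 = 20250.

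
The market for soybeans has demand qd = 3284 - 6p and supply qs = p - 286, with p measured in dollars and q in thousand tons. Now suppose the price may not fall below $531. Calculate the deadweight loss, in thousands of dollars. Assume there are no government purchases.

9261

Equilibrium: 3284 - 6p = p - 286, so 3570 = 7p and p* = 510, q* = 224.
Because the floor (531) lies above the market-clearing price, it is binding.
At p = 531: qd = 3284 - 6·531 = 98 and qs = 531 - 286 = 245.
Quantity traded falls to 98. At q = 98 the demand price is (3284 - 98)/6 = 531 and the supply price is 286 + 98 = 384.
Deadweight loss = ½ · (531 - 384) · (224 - 98) = ½ · 147 · 126 = 9261.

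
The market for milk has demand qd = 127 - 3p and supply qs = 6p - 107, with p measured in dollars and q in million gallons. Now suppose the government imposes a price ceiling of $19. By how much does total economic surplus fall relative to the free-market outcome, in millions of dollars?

441

In a free market, 127 - 3p = 6p - 107 gives the equilibrium p* = 26, q* = 49.
The ceiling of 19 is below the equilibrium price 26, so it binds.
At p = 19: qd = 127 - 3·19 = 70 and qs = 6·19 - 107 = 7.
Quantity traded falls to 7. At q = 7 the demand price is (127 - 7)/3 = 40 and the supply price is (107 + 7)/6 = 19.
Deadweight loss = ½ · (40 - 19) · (49 - 7) = ½ · 21 · 42 = 441.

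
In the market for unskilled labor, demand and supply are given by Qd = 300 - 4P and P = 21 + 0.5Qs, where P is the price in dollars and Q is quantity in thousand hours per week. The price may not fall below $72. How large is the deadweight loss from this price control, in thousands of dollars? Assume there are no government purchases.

1350

Rearranging supply gives Qs = 2P - 42. Without the control the market clears where 300 - 4P = 2P - 42, i.e. P* = 57 and Q* = 72.
The floor of 72 is above the equilibrium price 57, so it binds.
At P = 72: Qd = 300 - 4·72 = 12 and Qs = 2·72 - 42 = 102.
Quantity traded falls to 12. At Q = 12 the demand price is (300 - 12)/4 = 72 and the supply price is (42 + 12)/2 = 27.
Deadweight loss = ½ · (72 - 27) · (72 - 12) = ½ · 45 · 60 = 1350.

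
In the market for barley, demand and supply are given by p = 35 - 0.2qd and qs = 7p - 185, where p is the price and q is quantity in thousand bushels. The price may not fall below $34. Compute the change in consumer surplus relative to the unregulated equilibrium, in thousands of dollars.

-60

Rearranging demand gives qd = 175 - 5p. Without the control the market clears where 175 - 5p = 7p - 185, i.e. p* = 30 and q* = 25.
Since 34 > 30, the floor is binding.
At p = 34: qd = 175 - 5·34 = 5 and qs = 7·34 - 185 = 53.
Consumer surplus without the control is ½ · (35 - 30) · 25 = 62.5.
With the floor, consumers buy 5 units at 34, so CS = ½ · (35 - 34) · 5 = 2.5.
Change in consumer surplus = 2.5 - 62.5 = -60.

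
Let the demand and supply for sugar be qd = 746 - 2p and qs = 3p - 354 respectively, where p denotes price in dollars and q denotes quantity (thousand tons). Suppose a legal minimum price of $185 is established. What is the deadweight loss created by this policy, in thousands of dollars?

0

Equilibrium: 746 - 2p = 3p - 354, so 1100 = 5p and p* = 220, q* = 306.
Since 185 is below p* = 220, the floor does not bind and the free-market outcome prevails.
Since the control does not bind, no trades are prevented and deadweight loss is zero.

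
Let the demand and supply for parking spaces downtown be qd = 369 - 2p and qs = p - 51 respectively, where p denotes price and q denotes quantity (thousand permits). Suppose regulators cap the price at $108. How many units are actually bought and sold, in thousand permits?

57

Setting quantity demanded equal to quantity supplied, 369 - 2p = p - 51, gives p* = 140 and q* = 89.
Because the ceiling (108) lies below the market-clearing price, it is binding.
At p = 108: qd = 369 - 2·108 = 153 and qs = 108 - 51 = 57.
The quantity actually transacted is the short side, supply: 57.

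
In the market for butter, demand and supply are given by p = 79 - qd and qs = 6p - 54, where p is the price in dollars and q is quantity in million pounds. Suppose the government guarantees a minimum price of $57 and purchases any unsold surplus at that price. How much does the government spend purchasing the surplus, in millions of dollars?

15162

Rearranging demand gives qd = 79 - p. Setting quantity demanded equal to quantity supplied, 79 - p = 6p - 54, gives p* = 19 and q* = 60.
Since 57 > 19, the floor is binding.
At p = 57: qd = 79 - 57 = 22 and qs = 6·57 - 54 = 288.
Surplus = qs - qd = 266.
Government expenditure = surplus × support price = 266 × 57 = 15162.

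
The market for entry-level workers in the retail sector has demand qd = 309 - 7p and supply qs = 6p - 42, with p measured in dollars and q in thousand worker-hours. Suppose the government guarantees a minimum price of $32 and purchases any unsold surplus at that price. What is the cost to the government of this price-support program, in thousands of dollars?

Without the control the market clears where 309 - 7p = 6p - 42, i.e. p* = 27 and q* = 120.
Because the floor (32) lies above the market-clearing price, it is binding.
At p = 32: qd = 309 - 7·32 = 85 and qs = 6·32 - 42 = 150.
Surplus = qs - qd = 65.
Government expenditure = surplus × support price = 65 × 32 = 2080.

2080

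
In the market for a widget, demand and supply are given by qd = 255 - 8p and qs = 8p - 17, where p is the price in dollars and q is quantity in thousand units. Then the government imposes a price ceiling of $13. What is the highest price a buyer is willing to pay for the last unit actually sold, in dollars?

Without the control the market clears where 255 - 8p = 8p - 17, i.e. p* = 17 and q* = 119.
Because the ceiling (13) lies below the market-clearing price, it is binding.
At p = 13: qd = 255 - 8·13 = 151 and qs = 8·13 - 17 = 87.
Only 87 units reach the market. On the demand curve, the marginal buyer's willingness to pay at q = 87 is (255 - 87)/8 = 21.

21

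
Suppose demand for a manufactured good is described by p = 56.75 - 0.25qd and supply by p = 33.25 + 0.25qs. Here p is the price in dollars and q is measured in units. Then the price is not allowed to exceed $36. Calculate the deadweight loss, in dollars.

Rearranging demand gives qd = 227 - 4p; rearranging supply gives qs = 4p - 133. In a free market, 227 - 4p = 4p - 133 gives the equilibrium p* = 45, q* = 47.
The ceiling of 36 is below the equilibrium price 45, so it binds.
At p = 36: qd = 227 - 4·36 = 83 and qs = 4·36 - 133 = 11.
Quantity traded falls to 11. At q = 11 the demand price is (227 - 11)/4 = 54 and the supply price is (133 + 11)/4 = 36.
Deadweight loss = ½ · (54 - 36) · (47 - 11) = ½ · 18 · 36 = 324.

324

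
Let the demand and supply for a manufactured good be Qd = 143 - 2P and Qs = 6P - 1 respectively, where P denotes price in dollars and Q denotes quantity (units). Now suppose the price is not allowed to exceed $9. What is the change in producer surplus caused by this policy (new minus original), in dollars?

-720

In a free market, 143 - 2P = 6P - 1 gives the equilibrium P* = 18, Q* = 107.
Because the ceiling (9) lies below the market-clearing price, it is binding.
At P = 9: Qd = 143 - 2·9 = 125 and Qs = 6·9 - 1 = 53.
Producer surplus without the control is ½ · (18 - 1/6) · 107 = 11449/12.
With the ceiling, producers sell 53 units at 9, so PS = ½ · (9 - 1/6) · 53 = 2809/12.
Change in producer surplus = 2809/12 - 11449/12 = -720.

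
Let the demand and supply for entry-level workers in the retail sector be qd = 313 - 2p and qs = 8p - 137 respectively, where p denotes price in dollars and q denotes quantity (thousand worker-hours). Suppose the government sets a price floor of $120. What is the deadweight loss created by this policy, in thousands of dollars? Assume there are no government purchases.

7031.25

Without the control the market clears where 313 - 2p = 8p - 137, i.e. p* = 45 and q* = 223.
Since 120 > 45, the floor is binding.
At p = 120: qd = 313 - 2·120 = 73 and qs = 8·120 - 137 = 823.
Quantity traded falls to 73. At q = 73 the demand price is (313 - 73)/2 = 120 and the supply price is (137 + 73)/8 = 26.25.
Deadweight loss = ½ · (120 - 26.25) · (223 - 73) = ½ · 93.75 · 150 = 7031.25.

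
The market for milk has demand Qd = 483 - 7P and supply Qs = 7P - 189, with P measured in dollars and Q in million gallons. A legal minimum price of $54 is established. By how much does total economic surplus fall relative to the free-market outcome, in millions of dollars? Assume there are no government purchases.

Equilibrium: 483 - 7P = 7P - 189, so 672 = 14P and P* = 48, Q* = 147.
The floor of 54 is above the equilibrium price 48, so it binds.
At P = 54: Qd = 483 - 7·54 = 105 and Qs = 7·54 - 189 = 189.
Quantity traded falls to 105. At Q = 105 the demand price is (483 - 105)/7 = 54 and the supply price is (189 + 105)/7 = 42.
Deadweight loss = ½ · (54 - 42) · (147 - 105) = ½ · 12 · 42 = 252.

252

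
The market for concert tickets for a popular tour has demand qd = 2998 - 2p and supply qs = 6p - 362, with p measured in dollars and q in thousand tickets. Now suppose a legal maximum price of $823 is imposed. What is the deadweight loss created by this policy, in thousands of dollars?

In a free market, 2998 - 2p = 6p - 362 gives the equilibrium p* = 420, q* = 2158.
The ceiling of 823 is above the equilibrium price 420, so it is not binding; the market clears at p* = 420, q* = 2158.
Since the control does not bind, no trades are prevented and deadweight loss is zero.

0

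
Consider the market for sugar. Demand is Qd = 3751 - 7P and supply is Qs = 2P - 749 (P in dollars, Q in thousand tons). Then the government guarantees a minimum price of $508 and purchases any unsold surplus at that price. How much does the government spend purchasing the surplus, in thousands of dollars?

Without the control the market clears where 3751 - 7P = 2P - 749, i.e. P* = 500 and Q* = 251.
Because the floor (508) lies above the market-clearing price, it is binding.
At P = 508: Qd = 3751 - 7·508 = 195 and Qs = 2·508 - 749 = 267.
Surplus = Qs - Qd = 72.
Government expenditure = surplus × support price = 72 × 508 = 36576.

36576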